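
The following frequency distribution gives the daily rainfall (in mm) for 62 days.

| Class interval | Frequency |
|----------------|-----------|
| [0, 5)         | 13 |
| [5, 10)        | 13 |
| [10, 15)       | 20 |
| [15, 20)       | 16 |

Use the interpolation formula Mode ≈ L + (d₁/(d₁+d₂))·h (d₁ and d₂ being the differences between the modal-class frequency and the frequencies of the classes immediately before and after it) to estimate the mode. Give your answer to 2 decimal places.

13.18

Modal class: [10, 15) (highest frequency 20).
d₁ = 20 − 13 = 7, d₂ = 20 − 16 = 4
Mode ≈ 10 + (7/(7+4)) × 5 = 10 + 3.1818 = 13.1818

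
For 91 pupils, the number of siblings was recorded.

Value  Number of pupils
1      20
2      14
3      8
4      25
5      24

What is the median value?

Cumulative frequencies: 20, 34, 42, 67, 91
n = 91, so the median is the value in position (n+1)/2 = 46.
Position 46 falls at value 4.

4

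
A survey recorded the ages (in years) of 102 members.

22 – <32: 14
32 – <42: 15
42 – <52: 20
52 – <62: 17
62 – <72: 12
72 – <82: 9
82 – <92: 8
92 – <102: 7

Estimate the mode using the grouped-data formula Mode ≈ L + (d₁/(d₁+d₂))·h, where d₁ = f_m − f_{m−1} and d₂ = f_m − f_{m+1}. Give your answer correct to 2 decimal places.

48.25

Modal class: 42 – <52 (highest frequency 20).
d₁ = 20 − 15 = 5, d₂ = 20 − 17 = 3
Mode ≈ 42 + (5/(5+3)) × 10 = 42 + 6.2500 = 48.2500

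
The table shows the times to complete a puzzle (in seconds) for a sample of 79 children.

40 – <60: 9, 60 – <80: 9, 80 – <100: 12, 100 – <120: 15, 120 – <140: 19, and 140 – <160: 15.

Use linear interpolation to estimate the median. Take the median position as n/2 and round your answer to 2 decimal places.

112.67

Cumulative frequencies: 9, 18, 30, 45, 64, 79
n = 79; position = n/2 = 39.5.
This falls in the class 100 – <120: L = 100, F = 30, f = 15, h = 20.
Median ≈ 100 + ((39.5 − 30) / 15) × 20 = 112.6667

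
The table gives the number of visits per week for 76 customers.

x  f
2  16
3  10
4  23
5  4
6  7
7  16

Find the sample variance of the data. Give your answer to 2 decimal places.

Values: 2, 3, 4, 5, 6, 7
n = 76, Σfx = 328, mean = 4.3158
Σfx² = 1658
Σf(x − x̄)² = Σfx² − (Σfx)²/n = 1658 − 328²/76 = 242.4211
Sample variance = 242.4211 / 75 = 3.2323

3.23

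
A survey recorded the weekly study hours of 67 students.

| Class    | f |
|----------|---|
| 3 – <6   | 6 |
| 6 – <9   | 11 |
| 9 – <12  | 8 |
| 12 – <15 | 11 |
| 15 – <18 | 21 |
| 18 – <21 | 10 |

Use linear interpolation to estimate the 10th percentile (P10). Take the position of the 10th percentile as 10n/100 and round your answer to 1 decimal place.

Cumulative frequencies: 6, 17, 25, 36, 57, 67
n = 67; position = 10n/100 = 6.7.
This falls in the class 6 – <9: L = 6, F = 6, f = 11, h = 3.
10th percentile ≈ 6 + ((6.7 − 6) / 11) × 3 = 6.1909

6.2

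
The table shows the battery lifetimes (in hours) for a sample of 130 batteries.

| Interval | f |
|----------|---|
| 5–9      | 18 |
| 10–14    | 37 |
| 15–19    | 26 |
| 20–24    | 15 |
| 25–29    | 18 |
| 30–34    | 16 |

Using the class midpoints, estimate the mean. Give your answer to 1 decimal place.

18.0

Midpoints: 7, 12, 17, 22, 27, 32
Σfm = 18×7 + 37×12 + 26×17 + 15×22 + 18×27 + 16×32 = 2340
n = Σf = 130
Mean = 2340 / 130 = 18.0000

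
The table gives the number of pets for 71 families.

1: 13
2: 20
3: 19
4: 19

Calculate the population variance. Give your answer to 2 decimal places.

1.14

Values: 1, 2, 3, 4
n = 71, Σfx = 186, mean = 2.6197
Σfx² = 568
Σf(x − x̄)² = Σfx² − (Σfx)²/n = 568 − 186²/71 = 80.7324
Population variance = 80.7324 / 71 = 1.1371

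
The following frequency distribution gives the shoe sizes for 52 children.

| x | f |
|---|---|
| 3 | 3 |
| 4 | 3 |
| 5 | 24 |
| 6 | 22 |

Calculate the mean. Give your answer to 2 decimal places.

5.25

Values: 3, 4, 5, 6
Σfx = 3×3 + 3×4 + 24×5 + 22×6 = 273
n = Σf = 52
Mean = 273 / 52 = 5.2500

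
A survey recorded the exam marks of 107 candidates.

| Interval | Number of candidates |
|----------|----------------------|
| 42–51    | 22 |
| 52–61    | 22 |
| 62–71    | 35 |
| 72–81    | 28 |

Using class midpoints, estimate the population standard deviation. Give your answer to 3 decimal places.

10.787

Midpoints: 46.5, 56.5, 66.5, 76.5
n = 107, Σfm = 6735.5, mean = 62.9486
Σfm² = 436440.75
Σf(m − x̄)² = Σfm² − (Σfm)²/n = 436440.75 − 6735.5²/107 = 12450.4673
Population variance = 12450.4673 / 107 = 116.3595
Standard deviation = √116.3595 = 10.7870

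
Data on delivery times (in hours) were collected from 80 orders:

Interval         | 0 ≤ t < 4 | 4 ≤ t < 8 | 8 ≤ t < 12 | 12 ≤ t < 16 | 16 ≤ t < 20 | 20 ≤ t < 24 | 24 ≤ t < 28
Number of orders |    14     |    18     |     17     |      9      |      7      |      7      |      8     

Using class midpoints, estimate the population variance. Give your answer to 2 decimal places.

Midpoints: 2, 6, 10, 14, 18, 22, 26
n = 80, Σfm = 920, mean = 11.5000
Σfm² = 15232
Σf(m − x̄)² = Σfm² − (Σfm)²/n = 15232 − 920²/80 = 4652.0000
Population variance = 4652.0000 / 80 = 58.1500

58.15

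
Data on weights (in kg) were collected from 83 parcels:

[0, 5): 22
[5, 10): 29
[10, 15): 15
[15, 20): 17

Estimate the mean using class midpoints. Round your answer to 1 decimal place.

9.1

Midpoints: 2.5, 7.5, 12.5, 17.5
Σfm = 22×2.5 + 29×7.5 + 15×12.5 + 17×17.5 = 757.5
n = Σf = 83
Mean = 757.5 / 83 = 9.1265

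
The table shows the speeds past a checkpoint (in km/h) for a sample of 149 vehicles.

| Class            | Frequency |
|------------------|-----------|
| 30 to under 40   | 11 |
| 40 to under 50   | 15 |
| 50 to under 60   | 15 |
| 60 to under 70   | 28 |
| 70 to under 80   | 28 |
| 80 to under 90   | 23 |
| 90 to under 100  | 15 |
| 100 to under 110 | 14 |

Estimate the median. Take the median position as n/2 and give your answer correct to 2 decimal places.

Cumulative frequencies: 11, 26, 41, 69, 97, 120, 135, 149
n = 149; position = n/2 = 74.5.
This falls in the class 70 to under 80: L = 70, F = 69, f = 28, h = 10.
Median ≈ 70 + ((74.5 − 69) / 28) × 10 = 71.9643

71.96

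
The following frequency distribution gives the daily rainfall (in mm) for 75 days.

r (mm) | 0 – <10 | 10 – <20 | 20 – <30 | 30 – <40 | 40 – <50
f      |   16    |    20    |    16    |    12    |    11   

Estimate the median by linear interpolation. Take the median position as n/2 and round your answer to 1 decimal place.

Cumulative frequencies: 16, 36, 52, 64, 75
n = 75; position = n/2 = 37.5.
This falls in the class 20 – <30: L = 20, F = 36, f = 16, h = 10.
Median ≈ 20 + ((37.5 − 36) / 16) × 10 = 20.9375

20.9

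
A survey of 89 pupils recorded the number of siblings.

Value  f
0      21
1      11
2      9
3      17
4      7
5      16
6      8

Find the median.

Cumulative frequencies: 21, 32, 41, 58, 65, 81, 89
n = 89, so the median is the value in position (n+1)/2 = 45.
Position 45 falls at value 3.

3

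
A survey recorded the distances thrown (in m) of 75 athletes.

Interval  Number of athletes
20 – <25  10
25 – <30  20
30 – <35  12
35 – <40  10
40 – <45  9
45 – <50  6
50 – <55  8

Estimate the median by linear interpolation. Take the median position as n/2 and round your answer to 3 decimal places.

33.125

Cumulative frequencies: 10, 30, 42, 52, 61, 67, 75
n = 75; position = n/2 = 37.5.
This falls in the class 30 – <35: L = 30, F = 30, f = 12, h = 5.
Median ≈ 30 + ((37.5 − 30) / 12) × 5 = 33.1250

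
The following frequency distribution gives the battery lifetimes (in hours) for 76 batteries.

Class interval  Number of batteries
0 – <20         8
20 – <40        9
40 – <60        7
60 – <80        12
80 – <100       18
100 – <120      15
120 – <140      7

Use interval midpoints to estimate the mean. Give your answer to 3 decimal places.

Midpoints: 10, 30, 50, 70, 90, 110, 130
Σfm = 8×10 + 9×30 + 7×50 + 12×70 + 18×90 + 15×110 + 7×130 = 5720
n = Σf = 76
Mean = 5720 / 76 = 75.2632

75.263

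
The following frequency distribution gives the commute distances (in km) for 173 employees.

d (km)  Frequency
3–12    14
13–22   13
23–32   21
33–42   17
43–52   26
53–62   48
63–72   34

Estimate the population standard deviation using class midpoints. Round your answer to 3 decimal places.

Midpoints: 7.5, 17.5, 27.5, 37.5, 47.5, 57.5, 67.5
n = 173, Σfm = 7837.5, mean = 45.3035
Σfm² = 416831.25
Σf(m − x̄)² = Σfm² − (Σfm)²/n = 416831.25 − 7837.5²/173 = 61765.3179
Population variance = 61765.3179 / 173 = 357.0250
Standard deviation = √357.0250 = 18.8951

18.895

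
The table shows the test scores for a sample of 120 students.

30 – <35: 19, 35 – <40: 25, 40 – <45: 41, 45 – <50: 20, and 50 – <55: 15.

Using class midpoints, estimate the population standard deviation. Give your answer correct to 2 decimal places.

6.12

Midpoints: 32.5, 37.5, 42.5, 47.5, 52.5
n = 120, Σfm = 5035, mean = 41.9583
Σfm² = 215750
Σf(m − x̄)² = Σfm² − (Σfm)²/n = 215750 − 5035²/120 = 4489.7917
Population variance = 4489.7917 / 120 = 37.4149
Standard deviation = √37.4149 = 6.1168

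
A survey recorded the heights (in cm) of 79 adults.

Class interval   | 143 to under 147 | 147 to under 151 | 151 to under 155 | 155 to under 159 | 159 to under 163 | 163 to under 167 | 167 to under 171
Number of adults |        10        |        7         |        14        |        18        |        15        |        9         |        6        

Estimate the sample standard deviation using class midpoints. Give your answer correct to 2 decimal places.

Midpoints: 145, 149, 153, 157, 161, 165, 169
n = 79, Σfm = 12375, mean = 156.6456
Σfm² = 1942271
Σf(m − x̄)² = Σfm² − (Σfm)²/n = 1942271 − 12375²/79 = 3782.0759
Sample variance = 3782.0759 / 78 = 48.4882
Standard deviation = √48.4882 = 6.9633

6.96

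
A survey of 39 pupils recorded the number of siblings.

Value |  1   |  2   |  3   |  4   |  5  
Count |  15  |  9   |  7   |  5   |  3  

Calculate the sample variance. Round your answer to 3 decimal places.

1.734

Values: 1, 2, 3, 4, 5
n = 39, Σfx = 89, mean = 2.2821
Σfx² = 269
Σf(x − x̄)² = Σfx² − (Σfx)²/n = 269 − 89²/39 = 65.8974
Sample variance = 65.8974 / 38 = 1.7341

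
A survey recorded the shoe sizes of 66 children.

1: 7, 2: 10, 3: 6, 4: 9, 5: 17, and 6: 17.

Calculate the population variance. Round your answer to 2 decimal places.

Values: 1, 2, 3, 4, 5, 6
n = 66, Σfx = 268, mean = 4.0606
Σfx² = 1282
Σf(x − x̄)² = Σfx² − (Σfx)²/n = 1282 − 268²/66 = 193.7576
Population variance = 193.7576 / 66 = 2.9357

2.94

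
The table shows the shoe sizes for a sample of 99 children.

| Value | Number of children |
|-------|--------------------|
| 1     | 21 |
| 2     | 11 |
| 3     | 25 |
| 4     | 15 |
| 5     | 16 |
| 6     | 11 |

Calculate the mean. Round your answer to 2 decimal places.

3.27

Values: 1, 2, 3, 4, 5, 6
Σfx = 21×1 + 11×2 + 25×3 + 15×4 + 16×5 + 11×6 = 324
n = Σf = 99
Mean = 324 / 99 = 3.2727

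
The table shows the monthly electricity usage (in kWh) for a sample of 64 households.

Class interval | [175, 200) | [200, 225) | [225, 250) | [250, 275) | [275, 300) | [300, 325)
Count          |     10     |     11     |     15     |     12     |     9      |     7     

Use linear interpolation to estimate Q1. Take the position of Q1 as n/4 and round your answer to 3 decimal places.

213.636

Cumulative frequencies: 10, 21, 36, 48, 57, 64
n = 64; position = n/4 = 16.
This falls in the class [200, 225): L = 200, F = 10, f = 11, h = 25.
Lower quartile ≈ 200 + ((16 − 10) / 11) × 25 = 213.6364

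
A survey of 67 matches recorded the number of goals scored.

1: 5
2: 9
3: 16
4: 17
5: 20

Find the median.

4

Cumulative frequencies: 5, 14, 30, 47, 67
n = 67, so the median is the value in position (n+1)/2 = 34.
Position 34 falls at value 4.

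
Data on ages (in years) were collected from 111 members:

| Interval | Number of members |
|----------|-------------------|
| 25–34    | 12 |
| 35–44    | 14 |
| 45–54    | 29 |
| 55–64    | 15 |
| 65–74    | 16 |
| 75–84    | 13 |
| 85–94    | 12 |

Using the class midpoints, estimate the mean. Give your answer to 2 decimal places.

58.15

Midpoints: 29.5, 39.5, 49.5, 59.5, 69.5, 79.5, 89.5
Σfm = 12×29.5 + 14×39.5 + 29×49.5 + 15×59.5 + 16×69.5 + 13×79.5 + 12×89.5 = 6454.5
n = Σf = 111
Mean = 6454.5 / 111 = 58.1486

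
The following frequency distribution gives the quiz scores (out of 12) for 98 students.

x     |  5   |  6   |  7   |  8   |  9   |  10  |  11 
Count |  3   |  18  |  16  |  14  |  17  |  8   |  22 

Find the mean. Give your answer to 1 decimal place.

Values: 5, 6, 7, 8, 9, 10, 11
Σfx = 3×5 + 18×6 + 16×7 + 14×8 + 17×9 + 8×10 + 22×11 = 822
n = Σf = 98
Mean = 822 / 98 = 8.3878

8.4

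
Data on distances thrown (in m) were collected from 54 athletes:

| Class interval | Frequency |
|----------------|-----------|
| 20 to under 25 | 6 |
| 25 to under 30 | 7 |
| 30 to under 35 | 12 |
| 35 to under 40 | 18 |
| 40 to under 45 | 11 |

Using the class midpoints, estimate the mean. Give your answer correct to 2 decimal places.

Midpoints: 22.5, 27.5, 32.5, 37.5, 42.5
Σfm = 6×22.5 + 7×27.5 + 12×32.5 + 18×37.5 + 11×42.5 = 1860
n = Σf = 54
Mean = 1860 / 54 = 34.4444

34.44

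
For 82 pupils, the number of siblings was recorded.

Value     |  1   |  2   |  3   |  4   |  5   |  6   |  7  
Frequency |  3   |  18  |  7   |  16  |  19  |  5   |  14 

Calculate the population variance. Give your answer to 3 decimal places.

3.251

Values: 1, 2, 3, 4, 5, 6, 7
n = 82, Σfx = 347, mean = 4.2317
Σfx² = 1735
Σf(x − x̄)² = Σfx² − (Σfx)²/n = 1735 − 347²/82 = 266.5976
Population variance = 266.5976 / 82 = 3.2512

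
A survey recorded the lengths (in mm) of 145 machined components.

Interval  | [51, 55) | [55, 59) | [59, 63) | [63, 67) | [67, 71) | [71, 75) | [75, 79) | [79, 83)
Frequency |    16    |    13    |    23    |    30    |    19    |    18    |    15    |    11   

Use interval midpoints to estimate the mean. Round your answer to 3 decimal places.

66.297

Midpoints: 53, 57, 61, 65, 69, 73, 77, 81
Σfm = 16×53 + 13×57 + 23×61 + 30×65 + 19×69 + 18×73 + 15×77 + 11×81 = 9613
n = Σf = 145
Mean = 9613 / 145 = 66.2966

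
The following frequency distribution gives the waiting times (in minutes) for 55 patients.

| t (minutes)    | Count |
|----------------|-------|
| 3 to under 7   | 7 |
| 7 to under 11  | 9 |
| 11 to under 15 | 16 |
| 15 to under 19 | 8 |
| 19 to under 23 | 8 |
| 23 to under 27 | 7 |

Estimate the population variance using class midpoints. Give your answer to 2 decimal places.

Midpoints: 5, 9, 13, 17, 21, 25
n = 55, Σfm = 803, mean = 14.6000
Σfm² = 13823
Σf(m − x̄)² = Σfm² − (Σfm)²/n = 13823 − 803²/55 = 2099.2000
Population variance = 2099.2000 / 55 = 38.1673

38.17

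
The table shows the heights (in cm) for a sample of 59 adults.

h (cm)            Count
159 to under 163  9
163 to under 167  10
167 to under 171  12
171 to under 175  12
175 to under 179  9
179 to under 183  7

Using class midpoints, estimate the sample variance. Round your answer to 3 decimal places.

Midpoints: 161, 165, 169, 173, 177, 181
n = 59, Σfm = 10063, mean = 170.5593
Σfm² = 1718707
Σf(m − x̄)² = Σfm² − (Σfm)²/n = 1718707 − 10063²/59 = 2368.5424
Sample variance = 2368.5424 / 58 = 40.8369

40.837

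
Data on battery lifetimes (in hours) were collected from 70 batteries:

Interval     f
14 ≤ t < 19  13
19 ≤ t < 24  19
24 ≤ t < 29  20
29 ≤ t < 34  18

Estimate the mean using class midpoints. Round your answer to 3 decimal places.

24.571

Midpoints: 16.5, 21.5, 26.5, 31.5
Σfm = 13×16.5 + 19×21.5 + 20×26.5 + 18×31.5 = 1720
n = Σf = 70
Mean = 1720 / 70 = 24.5714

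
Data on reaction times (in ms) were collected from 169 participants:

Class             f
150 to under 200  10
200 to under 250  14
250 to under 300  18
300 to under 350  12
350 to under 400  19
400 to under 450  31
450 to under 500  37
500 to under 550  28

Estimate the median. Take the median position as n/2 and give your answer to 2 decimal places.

Cumulative frequencies: 10, 24, 42, 54, 73, 104, 141, 169
n = 169; position = n/2 = 84.5.
This falls in the class 400 to under 450: L = 400, F = 73, f = 31, h = 50.
Median ≈ 400 + ((84.5 − 73) / 31) × 50 = 418.5484

418.55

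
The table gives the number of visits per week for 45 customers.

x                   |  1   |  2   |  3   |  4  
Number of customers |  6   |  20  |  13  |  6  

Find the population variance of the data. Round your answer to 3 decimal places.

0.777

Values: 1, 2, 3, 4
n = 45, Σfx = 109, mean = 2.4222
Σfx² = 299
Σf(x − x̄)² = Σfx² − (Σfx)²/n = 299 − 109²/45 = 34.9778
Population variance = 34.9778 / 45 = 0.7773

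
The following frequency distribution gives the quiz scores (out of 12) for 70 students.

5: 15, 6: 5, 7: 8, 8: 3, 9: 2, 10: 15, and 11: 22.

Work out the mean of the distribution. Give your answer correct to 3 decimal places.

8.500

Values: 5, 6, 7, 8, 9, 10, 11
Σfx = 15×5 + 5×6 + 8×7 + 3×8 + 2×9 + 15×10 + 22×11 = 595
n = Σf = 70
Mean = 595 / 70 = 8.5000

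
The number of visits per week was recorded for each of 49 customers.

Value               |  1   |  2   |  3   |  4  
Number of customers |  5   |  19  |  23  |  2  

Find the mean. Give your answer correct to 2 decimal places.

2.45

Values: 1, 2, 3, 4
Σfx = 5×1 + 19×2 + 23×3 + 2×4 = 120
n = Σf = 49
Mean = 120 / 49 = 2.4490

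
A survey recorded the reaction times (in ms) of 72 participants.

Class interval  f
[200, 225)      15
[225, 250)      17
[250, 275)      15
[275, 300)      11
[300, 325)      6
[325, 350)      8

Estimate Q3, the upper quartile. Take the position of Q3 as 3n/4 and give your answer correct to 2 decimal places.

Cumulative frequencies: 15, 32, 47, 58, 64, 72
n = 72; position = 3n/4 = 54.
This falls in the class [275, 300): L = 275, F = 47, f = 11, h = 25.
Upper quartile ≈ 275 + ((54 − 47) / 11) × 25 = 290.9091

290.91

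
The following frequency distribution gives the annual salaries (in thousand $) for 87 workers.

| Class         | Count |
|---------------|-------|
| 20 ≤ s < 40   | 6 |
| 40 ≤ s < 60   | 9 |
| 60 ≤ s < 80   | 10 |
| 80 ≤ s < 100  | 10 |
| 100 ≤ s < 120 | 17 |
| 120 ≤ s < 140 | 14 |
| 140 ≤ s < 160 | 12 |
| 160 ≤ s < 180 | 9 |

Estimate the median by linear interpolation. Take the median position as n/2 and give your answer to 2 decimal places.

Cumulative frequencies: 6, 15, 25, 35, 52, 66, 78, 87
n = 87; position = n/2 = 43.5.
This falls in the class 100 ≤ s < 120: L = 100, F = 35, f = 17, h = 20.
Median ≈ 100 + ((43.5 − 35) / 17) × 20 = 110.0000

110.00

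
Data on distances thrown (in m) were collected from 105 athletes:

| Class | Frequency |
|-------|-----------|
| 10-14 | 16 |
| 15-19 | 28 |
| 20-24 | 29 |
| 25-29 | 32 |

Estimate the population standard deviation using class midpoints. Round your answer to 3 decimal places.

Midpoints: 12, 17, 22, 27
n = 105, Σfm = 2170, mean = 20.6667
Σfm² = 47760
Σf(m − x̄)² = Σfm² − (Σfm)²/n = 47760 − 2170²/105 = 2913.3333
Population variance = 2913.3333 / 105 = 27.7460
Standard deviation = √27.7460 = 5.2675

5.267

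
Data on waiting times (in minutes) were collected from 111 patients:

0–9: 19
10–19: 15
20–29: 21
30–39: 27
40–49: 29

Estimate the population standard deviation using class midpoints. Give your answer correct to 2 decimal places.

Midpoints: 4.5, 14.5, 24.5, 34.5, 44.5
n = 111, Σfm = 3039.5, mean = 27.3829
Σfm² = 105707.75
Σf(m − x̄)² = Σfm² − (Σfm)²/n = 105707.75 − 3039.5²/111 = 22477.4775
Population variance = 22477.4775 / 111 = 202.4998
Standard deviation = √202.4998 = 14.2302

14.23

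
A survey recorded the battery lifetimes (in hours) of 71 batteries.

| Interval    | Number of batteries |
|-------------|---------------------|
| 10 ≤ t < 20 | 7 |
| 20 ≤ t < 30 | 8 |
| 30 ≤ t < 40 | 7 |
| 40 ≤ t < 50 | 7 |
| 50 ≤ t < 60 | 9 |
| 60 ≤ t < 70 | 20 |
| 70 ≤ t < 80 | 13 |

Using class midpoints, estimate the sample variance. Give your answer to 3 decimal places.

Midpoints: 15, 25, 35, 45, 55, 65, 75
n = 71, Σfm = 3635, mean = 51.1972
Σfm² = 214175
Σf(m − x̄)² = Σfm² − (Σfm)²/n = 214175 − 3635²/71 = 28073.2394
Sample variance = 28073.2394 / 70 = 401.0463

401.046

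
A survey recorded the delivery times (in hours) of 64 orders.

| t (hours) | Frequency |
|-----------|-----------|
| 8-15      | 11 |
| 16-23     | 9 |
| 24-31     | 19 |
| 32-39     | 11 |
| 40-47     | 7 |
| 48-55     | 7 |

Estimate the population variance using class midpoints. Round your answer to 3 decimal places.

Midpoints: 11.5, 19.5, 27.5, 35.5, 43.5, 51.5
n = 64, Σfm = 1880, mean = 29.3750
Σfm² = 64920
Σf(m − x̄)² = Σfm² − (Σfm)²/n = 64920 − 1880²/64 = 9695.0000
Population variance = 9695.0000 / 64 = 151.4844

151.484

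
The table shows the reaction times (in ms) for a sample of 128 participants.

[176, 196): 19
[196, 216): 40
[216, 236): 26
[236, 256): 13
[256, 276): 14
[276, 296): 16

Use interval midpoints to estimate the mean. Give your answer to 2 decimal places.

227.72

Midpoints: 186, 206, 226, 246, 266, 286
Σfm = 19×186 + 40×206 + 26×226 + 13×246 + 14×266 + 16×286 = 29148
n = Σf = 128
Mean = 29148 / 128 = 227.7188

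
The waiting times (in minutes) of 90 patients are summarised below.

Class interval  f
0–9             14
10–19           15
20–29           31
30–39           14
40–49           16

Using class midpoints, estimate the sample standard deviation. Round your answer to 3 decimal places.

Midpoints: 4.5, 14.5, 24.5, 34.5, 44.5
n = 90, Σfm = 2235, mean = 24.8333
Σfm² = 70392.5
Σf(m − x̄)² = Σfm² − (Σfm)²/n = 70392.5 − 2235²/90 = 14890.0000
Sample variance = 14890.0000 / 89 = 167.3034
Standard deviation = √167.3034 = 12.9346

12.935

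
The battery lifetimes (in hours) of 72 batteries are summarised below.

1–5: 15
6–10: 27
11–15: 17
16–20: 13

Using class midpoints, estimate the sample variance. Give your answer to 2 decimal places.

25.74

Midpoints: 3, 8, 13, 18
n = 72, Σfm = 716, mean = 9.9444
Σfm² = 8948
Σf(m − x̄)² = Σfm² − (Σfm)²/n = 8948 − 716²/72 = 1827.7778
Sample variance = 1827.7778 / 71 = 25.7433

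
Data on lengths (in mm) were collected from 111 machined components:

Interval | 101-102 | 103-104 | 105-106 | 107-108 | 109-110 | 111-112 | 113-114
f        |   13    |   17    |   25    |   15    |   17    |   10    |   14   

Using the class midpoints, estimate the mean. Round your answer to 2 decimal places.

Midpoints: 101.5, 103.5, 105.5, 107.5, 109.5, 111.5, 113.5
Σfm = 13×101.5 + 17×103.5 + 25×105.5 + 15×107.5 + 17×109.5 + 10×111.5 + 14×113.5 = 11894.5
n = Σf = 111
Mean = 11894.5 / 111 = 107.1577

107.16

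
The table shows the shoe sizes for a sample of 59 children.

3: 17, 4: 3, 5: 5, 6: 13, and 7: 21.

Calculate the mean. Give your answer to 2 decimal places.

Values: 3, 4, 5, 6, 7
Σfx = 17×3 + 3×4 + 5×5 + 13×6 + 21×7 = 313
n = Σf = 59
Mean = 313 / 59 = 5.3051

5.31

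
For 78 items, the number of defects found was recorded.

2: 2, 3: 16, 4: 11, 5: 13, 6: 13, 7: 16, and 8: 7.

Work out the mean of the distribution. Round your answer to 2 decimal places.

5.22

Values: 2, 3, 4, 5, 6, 7, 8
Σfx = 2×2 + 16×3 + 11×4 + 13×5 + 13×6 + 16×7 + 7×8 = 407
n = Σf = 78
Mean = 407 / 78 = 5.2179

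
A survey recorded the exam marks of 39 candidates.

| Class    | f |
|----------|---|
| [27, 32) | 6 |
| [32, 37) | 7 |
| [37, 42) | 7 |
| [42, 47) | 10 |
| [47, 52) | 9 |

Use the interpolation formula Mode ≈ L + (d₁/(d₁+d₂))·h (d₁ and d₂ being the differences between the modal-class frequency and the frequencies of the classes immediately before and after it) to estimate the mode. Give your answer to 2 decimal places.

45.75

Modal class: [42, 47) (highest frequency 10).
d₁ = 10 − 7 = 3, d₂ = 10 − 9 = 1
Mode ≈ 42 + (3/(3+1)) × 5 = 42 + 3.7500 = 45.7500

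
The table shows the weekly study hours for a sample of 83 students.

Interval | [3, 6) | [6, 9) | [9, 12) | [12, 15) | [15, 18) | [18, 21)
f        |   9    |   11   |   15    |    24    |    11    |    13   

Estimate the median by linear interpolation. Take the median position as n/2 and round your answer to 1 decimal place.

Cumulative frequencies: 9, 20, 35, 59, 70, 83
n = 83; position = n/2 = 41.5.
This falls in the class [12, 15): L = 12, F = 35, f = 24, h = 3.
Median ≈ 12 + ((41.5 − 35) / 24) × 3 = 12.8125

12.8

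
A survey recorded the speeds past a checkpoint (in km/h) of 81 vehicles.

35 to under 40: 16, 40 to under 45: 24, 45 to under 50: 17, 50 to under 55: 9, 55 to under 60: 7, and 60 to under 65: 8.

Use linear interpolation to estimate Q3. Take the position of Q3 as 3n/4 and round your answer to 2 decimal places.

Cumulative frequencies: 16, 40, 57, 66, 73, 81
n = 81; position = 3n/4 = 60.75.
This falls in the class 50 to under 55: L = 50, F = 57, f = 9, h = 5.
Upper quartile ≈ 50 + ((60.75 − 57) / 9) × 5 = 52.0833

52.08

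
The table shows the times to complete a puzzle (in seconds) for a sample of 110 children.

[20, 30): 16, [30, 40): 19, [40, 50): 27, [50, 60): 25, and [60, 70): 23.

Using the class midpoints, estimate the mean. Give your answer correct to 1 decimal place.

Midpoints: 25, 35, 45, 55, 65
Σfm = 16×25 + 19×35 + 27×45 + 25×55 + 23×65 = 5150
n = Σf = 110
Mean = 5150 / 110 = 46.8182

46.8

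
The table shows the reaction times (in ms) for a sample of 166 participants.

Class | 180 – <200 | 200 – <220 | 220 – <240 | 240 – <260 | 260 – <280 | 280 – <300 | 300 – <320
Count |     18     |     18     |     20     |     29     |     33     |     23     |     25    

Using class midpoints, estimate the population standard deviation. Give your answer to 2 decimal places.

37.78

Midpoints: 190, 210, 230, 250, 270, 290, 310
n = 166, Σfm = 42380, mean = 255.3012
Σfm² = 11056600
Σf(m − x̄)² = Σfm² − (Σfm)²/n = 11056600 − 42380²/166 = 236934.9398
Population variance = 236934.9398 / 166 = 1427.3189
Standard deviation = √1427.3189 = 37.7799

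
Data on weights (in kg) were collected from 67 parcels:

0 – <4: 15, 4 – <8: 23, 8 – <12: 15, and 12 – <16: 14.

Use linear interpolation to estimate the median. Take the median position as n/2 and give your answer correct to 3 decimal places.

7.217

Cumulative frequencies: 15, 38, 53, 67
n = 67; position = n/2 = 33.5.
This falls in the class 4 – <8: L = 4, F = 15, f = 23, h = 4.
Median ≈ 4 + ((33.5 − 15) / 23) × 4 = 7.2174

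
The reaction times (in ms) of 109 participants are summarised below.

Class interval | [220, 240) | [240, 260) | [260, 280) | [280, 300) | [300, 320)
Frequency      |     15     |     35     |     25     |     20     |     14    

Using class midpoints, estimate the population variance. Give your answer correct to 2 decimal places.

Midpoints: 230, 250, 270, 290, 310
n = 109, Σfm = 29090, mean = 266.8807
Σfm² = 7830900
Σf(m − x̄)² = Σfm² − (Σfm)²/n = 7830900 − 29090²/109 = 67339.4495
Population variance = 67339.4495 / 109 = 617.7931

617.79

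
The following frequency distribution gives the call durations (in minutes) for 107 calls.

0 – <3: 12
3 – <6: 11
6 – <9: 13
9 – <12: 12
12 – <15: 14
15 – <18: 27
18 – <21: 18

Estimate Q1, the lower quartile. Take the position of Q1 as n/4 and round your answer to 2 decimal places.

Cumulative frequencies: 12, 23, 36, 48, 62, 89, 107
n = 107; position = n/4 = 26.75.
This falls in the class 6 – <9: L = 6, F = 23, f = 13, h = 3.
Lower quartile ≈ 6 + ((26.75 − 23) / 13) × 3 = 6.8654

6.87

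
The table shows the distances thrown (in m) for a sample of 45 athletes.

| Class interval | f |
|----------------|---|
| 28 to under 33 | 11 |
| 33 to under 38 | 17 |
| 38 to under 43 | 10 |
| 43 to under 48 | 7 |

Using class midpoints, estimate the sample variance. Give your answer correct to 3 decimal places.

Midpoints: 30.5, 35.5, 40.5, 45.5
n = 45, Σfm = 1662.5, mean = 36.9444
Σfm² = 62551.25
Σf(m − x̄)² = Σfm² − (Σfm)²/n = 62551.25 − 1662.5²/45 = 1131.1111
Sample variance = 1131.1111 / 44 = 25.7071

25.707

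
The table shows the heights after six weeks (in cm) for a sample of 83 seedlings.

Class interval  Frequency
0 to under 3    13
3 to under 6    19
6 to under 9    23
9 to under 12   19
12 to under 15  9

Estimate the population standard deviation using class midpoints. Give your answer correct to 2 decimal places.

Midpoints: 1.5, 4.5, 7.5, 10.5, 13.5
n = 83, Σfm = 598.5, mean = 7.2108
Σfm² = 5442.75
Σf(m − x̄)² = Σfm² − (Σfm)²/n = 5442.75 − 598.5²/83 = 1127.0602
Population variance = 1127.0602 / 83 = 13.5790
Standard deviation = √13.5790 = 3.6850

3.68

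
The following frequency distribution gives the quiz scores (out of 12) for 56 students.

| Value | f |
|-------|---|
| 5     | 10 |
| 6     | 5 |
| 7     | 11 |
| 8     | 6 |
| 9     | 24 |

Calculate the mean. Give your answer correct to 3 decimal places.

Values: 5, 6, 7, 8, 9
Σfx = 10×5 + 5×6 + 11×7 + 6×8 + 24×9 = 421
n = Σf = 56
Mean = 421 / 56 = 7.5179

7.518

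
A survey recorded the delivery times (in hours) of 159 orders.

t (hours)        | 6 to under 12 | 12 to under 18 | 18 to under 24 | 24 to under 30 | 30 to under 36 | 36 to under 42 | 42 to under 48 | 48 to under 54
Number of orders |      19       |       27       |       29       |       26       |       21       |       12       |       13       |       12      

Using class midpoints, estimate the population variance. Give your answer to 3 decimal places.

155.230

Midpoints: 9, 15, 21, 27, 33, 39, 45, 51
n = 159, Σfm = 4245, mean = 26.6981
Σfm² = 138015
Σf(m − x̄)² = Σfm² − (Σfm)²/n = 138015 − 4245²/159 = 24681.5094
Population variance = 24681.5094 / 159 = 155.2296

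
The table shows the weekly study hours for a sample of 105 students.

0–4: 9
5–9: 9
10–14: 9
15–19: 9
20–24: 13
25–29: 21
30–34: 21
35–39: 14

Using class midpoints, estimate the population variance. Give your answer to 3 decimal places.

118.776

Midpoints: 2, 7, 12, 17, 22, 27, 32, 37
n = 105, Σfm = 2385, mean = 22.7143
Σfm² = 66645
Σf(m − x̄)² = Σfm² − (Σfm)²/n = 66645 − 2385²/105 = 12471.4286
Population variance = 12471.4286 / 105 = 118.7755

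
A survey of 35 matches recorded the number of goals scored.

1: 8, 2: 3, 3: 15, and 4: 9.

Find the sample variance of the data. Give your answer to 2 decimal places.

Values: 1, 2, 3, 4
n = 35, Σfx = 95, mean = 2.7143
Σfx² = 299
Σf(x − x̄)² = Σfx² − (Σfx)²/n = 299 − 95²/35 = 41.1429
Sample variance = 41.1429 / 34 = 1.2101

1.21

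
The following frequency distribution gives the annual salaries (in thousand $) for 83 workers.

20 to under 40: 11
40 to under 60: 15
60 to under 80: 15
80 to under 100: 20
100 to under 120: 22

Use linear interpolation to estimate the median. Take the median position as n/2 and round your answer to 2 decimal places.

80.50

Cumulative frequencies: 11, 26, 41, 61, 83
n = 83; position = n/2 = 41.5.
This falls in the class 80 to under 100: L = 80, F = 41, f = 20, h = 20.
Median ≈ 80 + ((41.5 − 41) / 20) × 20 = 80.5000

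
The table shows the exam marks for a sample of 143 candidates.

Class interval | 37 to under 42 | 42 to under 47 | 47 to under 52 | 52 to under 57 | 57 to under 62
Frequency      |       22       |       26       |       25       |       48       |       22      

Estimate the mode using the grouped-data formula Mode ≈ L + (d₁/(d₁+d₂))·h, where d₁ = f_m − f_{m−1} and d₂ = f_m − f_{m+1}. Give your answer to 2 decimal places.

54.35

Modal class: 52 to under 57 (highest frequency 48).
d₁ = 48 − 25 = 23, d₂ = 48 − 22 = 26
Mode ≈ 52 + (23/(23+26)) × 5 = 52 + 2.3469 = 54.3469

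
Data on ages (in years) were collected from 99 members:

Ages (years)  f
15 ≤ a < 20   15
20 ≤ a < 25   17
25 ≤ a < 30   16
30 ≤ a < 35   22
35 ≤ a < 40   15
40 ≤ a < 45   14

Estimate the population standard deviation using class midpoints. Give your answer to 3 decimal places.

Midpoints: 17.5, 22.5, 27.5, 32.5, 37.5, 42.5
n = 99, Σfm = 2957.5, mean = 29.8737
Σfm² = 94918.75
Σf(m − x̄)² = Σfm² − (Σfm)²/n = 94918.75 − 2957.5²/99 = 6567.1717
Population variance = 6567.1717 / 99 = 66.3351
Standard deviation = √66.3351 = 8.1446

8.145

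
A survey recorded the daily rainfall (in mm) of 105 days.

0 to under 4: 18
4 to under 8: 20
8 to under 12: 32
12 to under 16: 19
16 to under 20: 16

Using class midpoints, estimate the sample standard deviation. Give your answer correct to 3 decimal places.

Midpoints: 2, 6, 10, 14, 18
n = 105, Σfm = 1030, mean = 9.8095
Σfm² = 12900
Σf(m − x̄)² = Σfm² − (Σfm)²/n = 12900 − 1030²/105 = 2796.1905
Sample variance = 2796.1905 / 104 = 26.8864
Standard deviation = √26.8864 = 5.1852

5.185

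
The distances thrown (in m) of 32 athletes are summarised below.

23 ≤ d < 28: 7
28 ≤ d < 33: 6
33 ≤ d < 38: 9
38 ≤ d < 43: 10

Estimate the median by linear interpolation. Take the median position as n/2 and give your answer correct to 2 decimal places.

Cumulative frequencies: 7, 13, 22, 32
n = 32; position = n/2 = 16.
This falls in the class 33 ≤ d < 38: L = 33, F = 13, f = 9, h = 5.
Median ≈ 33 + ((16 − 13) / 9) × 5 = 34.6667

34.67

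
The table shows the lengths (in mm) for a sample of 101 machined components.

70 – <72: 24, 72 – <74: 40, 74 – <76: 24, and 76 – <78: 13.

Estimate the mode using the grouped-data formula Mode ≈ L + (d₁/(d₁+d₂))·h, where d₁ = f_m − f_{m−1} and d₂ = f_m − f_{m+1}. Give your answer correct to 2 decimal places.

Modal class: 72 – <74 (highest frequency 40).
d₁ = 40 − 24 = 16, d₂ = 40 − 24 = 16
Mode ≈ 72 + (16/(16+16)) × 2 = 72 + 1.0000 = 73.0000

73.00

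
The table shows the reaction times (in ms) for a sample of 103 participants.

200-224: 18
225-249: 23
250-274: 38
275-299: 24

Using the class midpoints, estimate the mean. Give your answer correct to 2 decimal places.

Midpoints: 212, 237, 262, 287
Σfm = 18×212 + 23×237 + 38×262 + 24×287 = 26111
n = Σf = 103
Mean = 26111 / 103 = 253.5049

253.50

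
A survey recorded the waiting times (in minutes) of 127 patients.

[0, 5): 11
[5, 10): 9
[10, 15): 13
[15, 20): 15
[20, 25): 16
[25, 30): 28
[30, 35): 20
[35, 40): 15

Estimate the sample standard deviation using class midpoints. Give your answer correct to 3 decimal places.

Midpoints: 2.5, 7.5, 12.5, 17.5, 22.5, 27.5, 32.5, 37.5
n = 127, Σfm = 2862.5, mean = 22.5394
Σfm² = 78693.75
Σf(m − x̄)² = Σfm² − (Σfm)²/n = 78693.75 − 2862.5²/127 = 14174.8031
Sample variance = 14174.8031 / 126 = 112.4984
Standard deviation = √112.4984 = 10.6065

10.607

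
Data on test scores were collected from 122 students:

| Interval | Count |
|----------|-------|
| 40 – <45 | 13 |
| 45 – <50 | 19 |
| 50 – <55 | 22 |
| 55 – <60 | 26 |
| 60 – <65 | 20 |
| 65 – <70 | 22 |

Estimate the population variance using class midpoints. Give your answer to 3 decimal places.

Midpoints: 42.5, 47.5, 52.5, 57.5, 62.5, 67.5
n = 122, Σfm = 6840, mean = 56.0656
Σfm² = 391312.5
Σf(m − x̄)² = Σfm² − (Σfm)²/n = 391312.5 − 6840²/122 = 7823.9754
Population variance = 7823.9754 / 122 = 64.1309

64.131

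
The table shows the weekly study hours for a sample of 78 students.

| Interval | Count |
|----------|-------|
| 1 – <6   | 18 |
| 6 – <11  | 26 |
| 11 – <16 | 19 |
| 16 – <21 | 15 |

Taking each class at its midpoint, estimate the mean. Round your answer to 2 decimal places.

10.49

Midpoints: 3.5, 8.5, 13.5, 18.5
Σfm = 18×3.5 + 26×8.5 + 19×13.5 + 15×18.5 = 818
n = Σf = 78
Mean = 818 / 78 = 10.4872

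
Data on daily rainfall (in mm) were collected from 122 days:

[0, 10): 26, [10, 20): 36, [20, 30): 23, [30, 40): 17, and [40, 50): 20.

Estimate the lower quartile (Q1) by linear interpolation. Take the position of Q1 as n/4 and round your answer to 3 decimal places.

11.250

Cumulative frequencies: 26, 62, 85, 102, 122
n = 122; position = n/4 = 30.5.
This falls in the class [10, 20): L = 10, F = 26, f = 36, h = 10.
Lower quartile ≈ 10 + ((30.5 − 26) / 36) × 10 = 11.2500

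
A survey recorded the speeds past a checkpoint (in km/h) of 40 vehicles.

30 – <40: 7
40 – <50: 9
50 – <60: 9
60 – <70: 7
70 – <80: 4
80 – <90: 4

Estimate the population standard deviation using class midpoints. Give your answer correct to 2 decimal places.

Midpoints: 35, 45, 55, 65, 75, 85
n = 40, Σfm = 2240, mean = 56.0000
Σfm² = 135000
Σf(m − x̄)² = Σfm² − (Σfm)²/n = 135000 − 2240²/40 = 9560.0000
Population variance = 9560.0000 / 40 = 239.0000
Standard deviation = √239.0000 = 15.4596

15.46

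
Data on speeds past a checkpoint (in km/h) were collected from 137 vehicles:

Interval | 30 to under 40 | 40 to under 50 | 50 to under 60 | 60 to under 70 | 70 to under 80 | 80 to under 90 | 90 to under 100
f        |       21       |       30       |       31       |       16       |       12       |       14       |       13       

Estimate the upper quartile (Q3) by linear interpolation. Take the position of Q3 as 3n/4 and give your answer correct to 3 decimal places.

Cumulative frequencies: 21, 51, 82, 98, 110, 124, 137
n = 137; position = 3n/4 = 102.75.
This falls in the class 70 to under 80: L = 70, F = 98, f = 12, h = 10.
Upper quartile ≈ 70 + ((102.75 − 98) / 12) × 10 = 73.9583

73.958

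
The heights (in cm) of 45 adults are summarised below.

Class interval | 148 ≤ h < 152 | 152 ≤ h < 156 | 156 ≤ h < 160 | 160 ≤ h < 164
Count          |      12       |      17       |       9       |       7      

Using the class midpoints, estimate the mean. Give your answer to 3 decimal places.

Midpoints: 150, 154, 158, 162
Σfm = 12×150 + 17×154 + 9×158 + 7×162 = 6974
n = Σf = 45
Mean = 6974 / 45 = 154.9778

154.978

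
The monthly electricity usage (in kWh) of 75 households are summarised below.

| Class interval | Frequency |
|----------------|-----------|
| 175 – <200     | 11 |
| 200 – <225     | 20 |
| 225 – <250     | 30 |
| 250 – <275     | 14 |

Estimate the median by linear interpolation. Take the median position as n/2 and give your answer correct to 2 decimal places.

Cumulative frequencies: 11, 31, 61, 75
n = 75; position = n/2 = 37.5.
This falls in the class 225 – <250: L = 225, F = 31, f = 30, h = 25.
Median ≈ 225 + ((37.5 − 31) / 30) × 25 = 230.4167

230.42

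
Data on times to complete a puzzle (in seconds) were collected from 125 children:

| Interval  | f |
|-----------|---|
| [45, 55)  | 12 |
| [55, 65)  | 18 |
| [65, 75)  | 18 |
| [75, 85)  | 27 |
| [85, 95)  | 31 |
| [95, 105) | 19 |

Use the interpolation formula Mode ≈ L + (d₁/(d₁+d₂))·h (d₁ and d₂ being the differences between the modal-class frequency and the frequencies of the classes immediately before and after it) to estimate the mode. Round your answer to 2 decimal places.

Modal class: [85, 95) (highest frequency 31).
d₁ = 31 − 27 = 4, d₂ = 31 − 19 = 12
Mode ≈ 85 + (4/(4+12)) × 10 = 85 + 2.5000 = 87.5000

87.50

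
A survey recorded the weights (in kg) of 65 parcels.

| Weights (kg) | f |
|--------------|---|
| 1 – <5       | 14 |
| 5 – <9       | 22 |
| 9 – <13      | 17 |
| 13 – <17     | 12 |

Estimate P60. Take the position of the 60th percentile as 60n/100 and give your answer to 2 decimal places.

Cumulative frequencies: 14, 36, 53, 65
n = 65; position = 60n/100 = 39.
This falls in the class 9 – <13: L = 9, F = 36, f = 17, h = 4.
60th percentile ≈ 9 + ((39 − 36) / 17) × 4 = 9.7059

9.71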